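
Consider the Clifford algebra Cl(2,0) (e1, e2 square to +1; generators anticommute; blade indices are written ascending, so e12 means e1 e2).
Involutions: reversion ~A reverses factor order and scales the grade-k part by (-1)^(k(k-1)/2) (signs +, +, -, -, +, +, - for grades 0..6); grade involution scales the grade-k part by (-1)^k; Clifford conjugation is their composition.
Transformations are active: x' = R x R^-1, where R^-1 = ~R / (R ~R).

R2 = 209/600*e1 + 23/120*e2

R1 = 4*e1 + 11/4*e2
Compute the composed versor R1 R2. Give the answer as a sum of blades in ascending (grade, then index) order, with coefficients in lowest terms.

Distribute over the terms of R1 (each basis-blade product reordered to ascending indices, repeated generators contracted through their squares):
(4*e1) R2 = 209/150 + 23/30*e12
(11/4*e2) R2 = 253/480 - 2299/2400*e12
Summing the partial products and collecting blades:
Answer: 4609/2400 - 153/800*e12


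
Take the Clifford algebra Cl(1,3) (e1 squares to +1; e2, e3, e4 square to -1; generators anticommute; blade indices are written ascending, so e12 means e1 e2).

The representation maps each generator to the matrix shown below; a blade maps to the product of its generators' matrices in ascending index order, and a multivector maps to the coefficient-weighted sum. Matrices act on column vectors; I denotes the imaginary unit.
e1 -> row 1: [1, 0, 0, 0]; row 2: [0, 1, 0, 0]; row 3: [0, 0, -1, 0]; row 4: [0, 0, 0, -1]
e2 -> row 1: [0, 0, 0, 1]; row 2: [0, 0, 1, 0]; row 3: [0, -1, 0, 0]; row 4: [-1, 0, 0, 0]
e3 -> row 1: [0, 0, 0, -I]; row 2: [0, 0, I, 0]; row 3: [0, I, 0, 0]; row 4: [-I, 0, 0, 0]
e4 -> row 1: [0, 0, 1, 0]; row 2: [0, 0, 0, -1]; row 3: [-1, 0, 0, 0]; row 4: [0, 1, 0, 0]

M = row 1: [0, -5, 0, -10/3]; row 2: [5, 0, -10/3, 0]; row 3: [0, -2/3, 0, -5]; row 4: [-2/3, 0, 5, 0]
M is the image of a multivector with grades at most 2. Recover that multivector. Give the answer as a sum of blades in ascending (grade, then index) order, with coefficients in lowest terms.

Method: the blade images are trace-orthogonal — tr(rho(e_A) rho(e_B)^-1) = 4 if A = B and 0 otherwise — and rho(e_A)^-1 = (e_A)^2 * rho(e_A) with (e_A)^2 = +1 or -1, so the coefficient of e_A in the preimage is (e_A)^2 * tr(M rho(e_A))/4.
Nonzero projections over blades of grade <= 2: e2: (e2)^2 = -1, tr(M rho(e2)) = 16/3, coefficient -4/3; e12: (e12)^2 = +1, tr(M rho(e12)) = -8, coefficient -2; e24: (e24)^2 = -1, tr(M rho(e24)) = 20, coefficient -5. Every other blade of grade <= 2 projects to 0.
Answer: -4/3*e2 - 2*e12 - 5*e24


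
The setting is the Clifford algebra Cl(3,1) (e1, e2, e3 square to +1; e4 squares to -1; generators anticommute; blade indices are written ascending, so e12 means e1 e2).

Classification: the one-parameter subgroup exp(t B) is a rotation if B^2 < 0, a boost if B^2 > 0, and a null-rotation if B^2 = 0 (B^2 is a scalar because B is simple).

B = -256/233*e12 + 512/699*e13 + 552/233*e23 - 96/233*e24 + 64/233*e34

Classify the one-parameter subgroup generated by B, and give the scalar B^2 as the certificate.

B^2 term by term: the squares give (-256/233)^2*(e12)^2 + (512/699)^2*(e13)^2 + (552/233)^2*(e23)^2 + (-96/233)^2*(e24)^2 + (64/233)^2*(e34)^2 = 65536/54289*(-1) + 262144/488601*(-1) + 304704/54289*(-1) + 9216/54289*(+1) + 4096/54289*(+1) = -64/9 (each basis 2-blade squares to minus the product of its generators' squares); cross terms between blades sharing an index anticommute and cancel; the commuting (index-disjoint) pairs give grade-4 terms 2*c*c'*(blade product), which cancel blade by blade — e1234: -32768/54289 + 32768/54289 = 0 — confirming B is simple. So B^2 = -64/9.
Answer: rotation, certificate B^2 = -64/9. Because -64/9 is invariant under every versor sandwich, the classification follows from its sign alone.


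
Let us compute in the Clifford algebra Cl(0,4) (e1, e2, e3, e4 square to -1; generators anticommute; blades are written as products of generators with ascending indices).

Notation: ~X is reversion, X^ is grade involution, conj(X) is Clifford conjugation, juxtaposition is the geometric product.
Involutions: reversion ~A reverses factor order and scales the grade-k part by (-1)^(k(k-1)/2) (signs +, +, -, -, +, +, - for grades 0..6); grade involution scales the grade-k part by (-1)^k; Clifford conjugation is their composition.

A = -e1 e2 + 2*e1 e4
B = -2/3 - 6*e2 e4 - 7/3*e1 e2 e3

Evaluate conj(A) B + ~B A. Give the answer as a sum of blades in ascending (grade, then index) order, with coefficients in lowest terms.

first term: 7/3*e3 + 34/3*e1 e2 + 22/3*e1 e4 + 14/3*e2 e3 e4
second term: 7/3*e3 - 34/3*e1 e2 - 22/3*e1 e4 - 14/3*e2 e3 e4
Answer: 14/3*e3


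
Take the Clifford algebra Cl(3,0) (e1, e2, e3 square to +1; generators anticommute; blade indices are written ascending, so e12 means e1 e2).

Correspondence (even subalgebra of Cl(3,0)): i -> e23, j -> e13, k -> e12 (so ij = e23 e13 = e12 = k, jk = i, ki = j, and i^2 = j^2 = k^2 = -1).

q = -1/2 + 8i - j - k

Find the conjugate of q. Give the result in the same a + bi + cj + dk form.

In blades: q = -1/2 - e12 - e13 + 8*e23.
Quaternion conjugation is reversion on the even subalgebra: the scalar is fixed and every grade-2 blade flips sign, giving -1/2 + e12 + e13 - 8*e23; translating back:
Answer: -1/2 - 8i + j + k


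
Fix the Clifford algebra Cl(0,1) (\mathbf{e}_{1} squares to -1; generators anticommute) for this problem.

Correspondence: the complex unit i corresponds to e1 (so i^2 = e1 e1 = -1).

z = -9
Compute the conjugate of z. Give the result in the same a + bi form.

In blades: z = -9.
Conjugation here is Clifford conjugation: the scalar is fixed and the grade-1 and grade-2 blades all flip sign, giving -9; translating back:
Answer: -9


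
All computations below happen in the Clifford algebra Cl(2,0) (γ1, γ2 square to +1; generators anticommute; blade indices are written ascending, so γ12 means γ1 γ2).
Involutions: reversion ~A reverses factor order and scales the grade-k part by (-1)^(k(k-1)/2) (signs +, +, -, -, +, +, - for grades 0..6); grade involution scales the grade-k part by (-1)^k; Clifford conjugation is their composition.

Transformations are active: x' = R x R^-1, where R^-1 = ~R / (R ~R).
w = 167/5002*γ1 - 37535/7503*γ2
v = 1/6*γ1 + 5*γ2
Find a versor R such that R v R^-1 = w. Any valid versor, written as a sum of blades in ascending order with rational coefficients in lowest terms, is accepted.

Since q(v) = q(w) = 901/36, the sum R = v + w = 1501/7503*γ1 - 20/7503*γ2 does the job whenever invertible.
Answer: 1501/7503*γ1 - 20/7503*γ2


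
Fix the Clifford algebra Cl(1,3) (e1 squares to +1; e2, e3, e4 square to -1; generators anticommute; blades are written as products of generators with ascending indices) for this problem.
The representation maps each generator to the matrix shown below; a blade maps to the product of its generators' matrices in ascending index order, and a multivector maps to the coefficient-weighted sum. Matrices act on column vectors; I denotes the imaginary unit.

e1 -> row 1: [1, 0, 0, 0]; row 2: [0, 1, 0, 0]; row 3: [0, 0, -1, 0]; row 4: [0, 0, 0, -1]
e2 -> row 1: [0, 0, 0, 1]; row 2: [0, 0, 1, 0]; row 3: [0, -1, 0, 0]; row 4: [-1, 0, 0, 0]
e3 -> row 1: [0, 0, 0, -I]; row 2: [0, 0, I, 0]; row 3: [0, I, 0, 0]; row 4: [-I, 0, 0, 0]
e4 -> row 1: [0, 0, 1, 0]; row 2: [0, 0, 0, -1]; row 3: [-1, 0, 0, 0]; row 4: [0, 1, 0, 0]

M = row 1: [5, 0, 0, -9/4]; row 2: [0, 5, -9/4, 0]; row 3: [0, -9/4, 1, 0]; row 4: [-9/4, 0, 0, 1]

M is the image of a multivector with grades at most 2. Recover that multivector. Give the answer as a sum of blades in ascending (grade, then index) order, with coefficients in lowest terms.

Method: the blade images are trace-orthogonal — tr(rho(e_A) rho(e_B)^-1) = 4 if A = B and 0 otherwise — and rho(e_A)^-1 = (e_A)^2 * rho(e_A) with (e_A)^2 = +1 or -1, so the coefficient of e_A in the preimage is (e_A)^2 * tr(M rho(e_A))/4.
Nonzero projections over blades of grade <= 2: 1: (1)^2 = +1, tr(M 1) = 12, coefficient 3; e1: (e1)^2 = +1, tr(M rho(e1)) = 8, coefficient 2; e1 e2: (e1 e2)^2 = +1, tr(M rho(e1 e2)) = -9, coefficient -9/4. Every other blade of grade <= 2 projects to 0.
Answer: 3 + 2*e1 - 9/4*e1 e2


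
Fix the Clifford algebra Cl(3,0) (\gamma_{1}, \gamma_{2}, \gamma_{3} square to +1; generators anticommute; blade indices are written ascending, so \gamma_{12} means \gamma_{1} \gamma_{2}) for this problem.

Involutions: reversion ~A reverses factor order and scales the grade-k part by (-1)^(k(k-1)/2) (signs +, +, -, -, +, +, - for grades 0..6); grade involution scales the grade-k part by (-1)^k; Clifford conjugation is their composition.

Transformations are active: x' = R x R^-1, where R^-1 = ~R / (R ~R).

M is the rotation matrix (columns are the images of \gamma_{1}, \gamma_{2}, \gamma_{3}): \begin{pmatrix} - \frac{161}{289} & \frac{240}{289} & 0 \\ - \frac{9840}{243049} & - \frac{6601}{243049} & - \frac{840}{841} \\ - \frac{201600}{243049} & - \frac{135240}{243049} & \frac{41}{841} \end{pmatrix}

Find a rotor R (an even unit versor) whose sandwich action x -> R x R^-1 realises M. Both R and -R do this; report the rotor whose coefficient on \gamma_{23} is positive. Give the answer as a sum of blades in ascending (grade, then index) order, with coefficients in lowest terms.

Method: write R = a + b12*\gamma_{12} + b13*\gamma_{13} + b23*\gamma_{23} with a^2 + b12^2 + b13^2 + b23^2 = 1 (so R^-1 = ~R). Expanding the columns R e_j ~R gives tr M = 4a^2 - 1 and, from the antisymmetric part, M21 - M12 = -4a*b12, M13 - M31 = 4a*b13, M32 - M23 = -4a*b23.
Here tr M = -\frac{130153}{243049}, so a^2 = (1 + tr M)/4 = \frac{28224}{243049} and a = ±\frac{168}{493}. Taking a = \frac{168}{493}: M21 - M12 = -\frac{211680}{243049}, M13 - M31 = \frac{201600}{243049}, M32 - M23 = \frac{107520}{243049}, giving b12 = \frac{315}{493}, b13 = \frac{300}{493}, b23 = -\frac{160}{493}, i.e. R = \frac{168}{493} + \frac{315}{493} \gamma_{12} + \frac{300}{493} \gamma_{13} - \frac{160}{493} \gamma_{23}.
Its \gamma_{23} coefficient is negative, so report the other preimage -R.
Answer: -\frac{168}{493} - \frac{315}{493} \gamma_{12} - \frac{300}{493} \gamma_{13} + \frac{160}{493} \gamma_{23}. Sheet selection: the two-to-one cover makes ±R indistinguishable at the matrix level (trace -\frac{130153}{243049}), so uniqueness comes from the required sign on \gamma_{23}.


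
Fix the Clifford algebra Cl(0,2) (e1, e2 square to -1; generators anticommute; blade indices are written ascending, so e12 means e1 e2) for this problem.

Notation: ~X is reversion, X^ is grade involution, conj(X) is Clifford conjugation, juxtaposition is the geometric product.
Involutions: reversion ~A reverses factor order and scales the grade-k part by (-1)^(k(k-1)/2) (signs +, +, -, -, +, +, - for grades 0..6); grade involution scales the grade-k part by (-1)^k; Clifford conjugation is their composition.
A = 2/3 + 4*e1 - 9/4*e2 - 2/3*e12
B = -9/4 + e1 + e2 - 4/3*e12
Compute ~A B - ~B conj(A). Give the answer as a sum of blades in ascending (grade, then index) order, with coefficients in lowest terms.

first term: -85/36 - 6*e1 + 563/48*e2 + 139/36*e12
second term: -23/36 + 22/3*e1 - 499/48*e2 + 203/36*e12
Answer: -31/18 - 40/3*e1 + 177/8*e2 - 16/9*e12


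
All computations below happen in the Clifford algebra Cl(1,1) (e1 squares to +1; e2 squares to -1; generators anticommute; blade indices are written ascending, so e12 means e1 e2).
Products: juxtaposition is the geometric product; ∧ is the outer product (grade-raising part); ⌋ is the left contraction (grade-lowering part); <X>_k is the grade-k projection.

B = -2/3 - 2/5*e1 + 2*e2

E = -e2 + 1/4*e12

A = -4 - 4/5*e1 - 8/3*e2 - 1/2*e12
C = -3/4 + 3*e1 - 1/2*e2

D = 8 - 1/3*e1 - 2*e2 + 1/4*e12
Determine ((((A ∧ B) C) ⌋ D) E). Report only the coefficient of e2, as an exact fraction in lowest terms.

step 1: 8/3 + 32/15*e1 - 56/9*e2 - 7/3*e12
step 2: 58/45 + 157/30*e1 + 31/3*e2 + 387/20*e12
step 3: 8177/240 + 1163/540*e1 - 457/360*e2 + 29/90*e12
step 4: -107/90 + 7/1440*e1 - 7243/216*e2 + 10997/1728*e12
Answer: -7243/216


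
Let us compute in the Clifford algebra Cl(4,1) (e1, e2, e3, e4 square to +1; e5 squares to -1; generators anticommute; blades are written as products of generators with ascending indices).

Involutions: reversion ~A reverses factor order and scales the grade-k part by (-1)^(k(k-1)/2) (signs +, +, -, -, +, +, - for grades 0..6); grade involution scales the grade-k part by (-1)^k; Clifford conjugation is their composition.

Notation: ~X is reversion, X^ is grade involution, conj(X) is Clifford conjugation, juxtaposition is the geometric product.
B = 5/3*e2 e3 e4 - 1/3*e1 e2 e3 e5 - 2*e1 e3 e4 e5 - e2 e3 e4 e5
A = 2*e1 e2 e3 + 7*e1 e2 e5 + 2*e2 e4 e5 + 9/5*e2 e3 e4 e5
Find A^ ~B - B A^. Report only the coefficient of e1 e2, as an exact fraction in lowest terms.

first term: 9/5 - 1/3*e3 - 11/3*e5 - 18/5*e1 e2 - 59/15*e1 e4 - 10/3*e3 e5 - 4*e1 e2 e3 + 23/3*e1 e3 e4 - 2*e1 e4 e5 - 14*e2 e3 e4 + 4*e2 e4 e5 - 35/3*e1 e3 e4 e5
second term: 9/5 + 1/3*e3 - 7/3*e5 + 18/5*e1 e2 - 41/15*e1 e4 - 10/3*e3 e5 - 4*e1 e2 e3 + 23/3*e1 e3 e4 - 2*e1 e4 e5 - 14*e2 e3 e4 + 4*e2 e4 e5 + 35/3*e1 e3 e4 e5
Answer: -36/5


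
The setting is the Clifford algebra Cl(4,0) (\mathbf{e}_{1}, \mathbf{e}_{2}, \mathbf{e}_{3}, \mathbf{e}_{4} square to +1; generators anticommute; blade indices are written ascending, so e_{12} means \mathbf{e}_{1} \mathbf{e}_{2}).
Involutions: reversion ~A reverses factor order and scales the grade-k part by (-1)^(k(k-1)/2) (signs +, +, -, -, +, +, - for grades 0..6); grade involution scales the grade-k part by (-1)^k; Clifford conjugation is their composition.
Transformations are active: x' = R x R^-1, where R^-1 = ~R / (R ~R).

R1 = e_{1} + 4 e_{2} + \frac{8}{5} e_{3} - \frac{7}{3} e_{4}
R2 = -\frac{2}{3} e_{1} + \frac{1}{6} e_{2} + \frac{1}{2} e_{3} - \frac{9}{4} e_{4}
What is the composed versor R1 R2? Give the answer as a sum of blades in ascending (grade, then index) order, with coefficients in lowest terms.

Distribute over the terms of R1 (each basis-blade product reordered to ascending indices, repeated generators contracted through their squares):
(e_{1}) R2 = -\frac{2}{3} + \frac{1}{6} e_{12} + \frac{1}{2} e_{13} - \frac{9}{4} e_{14}
(4 e_{2}) R2 = \frac{2}{3} + \frac{8}{3} e_{12} + 2 e_{23} - 9 e_{24}
(\frac{8}{5} e_{3}) R2 = \frac{4}{5} + \frac{16}{15} e_{13} - \frac{4}{15} e_{23} - \frac{18}{5} e_{34}
(-\frac{7}{3} e_{4}) R2 = \frac{21}{4} - \frac{14}{9} e_{14} + \frac{7}{18} e_{24} + \frac{7}{6} e_{34}
Summing the partial products and collecting blades:
Answer: \frac{121}{20} + \frac{17}{6} e_{12} + \frac{47}{30} e_{13} - \frac{137}{36} e_{14} + \frac{26}{15} e_{23} - \frac{155}{18} e_{24} - \frac{73}{30} e_{34}


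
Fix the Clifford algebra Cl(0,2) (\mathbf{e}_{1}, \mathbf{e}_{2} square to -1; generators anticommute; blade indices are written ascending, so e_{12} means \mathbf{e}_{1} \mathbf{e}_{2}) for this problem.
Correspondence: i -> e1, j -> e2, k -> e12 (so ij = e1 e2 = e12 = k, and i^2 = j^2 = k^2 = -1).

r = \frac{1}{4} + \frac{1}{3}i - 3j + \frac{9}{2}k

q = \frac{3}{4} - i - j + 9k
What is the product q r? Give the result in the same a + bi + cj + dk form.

In blades: q = \frac{3}{4} - e_{1} - e_{2} + 9 e_{12}, r = \frac{1}{4} + \frac{1}{3} e_{1} - 3 e_{2} + \frac{9}{2} e_{12}.
Distribute q over r term by term (generator squares from the signature, products reordered to ascending indices): (\frac{3}{4})*r = \frac{3}{16} + \frac{1}{4} e_{1} - \frac{9}{4} e_{2} + \frac{27}{8} e_{12}; (-e_{1})*r = \frac{1}{3} - \frac{1}{4} e_{1} + \frac{9}{2} e_{2} + 3 e_{12}; (-e_{2})*r = -3 - \frac{9}{2} e_{1} - \frac{1}{4} e_{2} + \frac{1}{3} e_{12}; (9 e_{12})*r = -\frac{81}{2} + 27 e_{1} + 3 e_{2} + \frac{9}{4} e_{12}.
Sum: -\frac{2063}{48} + \frac{45}{2} e_{1} + 5 e_{2} + \frac{215}{24} e_{12}; translating back through the correspondence:
Answer: -\frac{2063}{48} + \frac{45}{2}i + 5j + \frac{215}{24}k


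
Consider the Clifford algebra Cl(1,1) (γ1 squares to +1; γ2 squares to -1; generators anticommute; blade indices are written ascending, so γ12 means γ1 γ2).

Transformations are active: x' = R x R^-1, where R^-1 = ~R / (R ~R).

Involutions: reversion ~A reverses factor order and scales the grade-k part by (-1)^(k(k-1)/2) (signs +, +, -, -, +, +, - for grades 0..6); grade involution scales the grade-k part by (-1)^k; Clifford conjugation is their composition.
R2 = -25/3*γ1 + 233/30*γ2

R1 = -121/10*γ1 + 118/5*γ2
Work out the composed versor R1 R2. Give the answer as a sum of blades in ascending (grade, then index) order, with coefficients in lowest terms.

Distribute over the terms of R1 (each basis-blade product reordered to ascending indices, repeated generators contracted through their squares):
(-121/10*γ1) R2 = 605/6 - 28193/300*γ12
(118/5*γ2) R2 = -13747/75 + 590/3*γ12
Summing the partial products and collecting blades:
Answer: -4123/50 + 10269/100*γ12


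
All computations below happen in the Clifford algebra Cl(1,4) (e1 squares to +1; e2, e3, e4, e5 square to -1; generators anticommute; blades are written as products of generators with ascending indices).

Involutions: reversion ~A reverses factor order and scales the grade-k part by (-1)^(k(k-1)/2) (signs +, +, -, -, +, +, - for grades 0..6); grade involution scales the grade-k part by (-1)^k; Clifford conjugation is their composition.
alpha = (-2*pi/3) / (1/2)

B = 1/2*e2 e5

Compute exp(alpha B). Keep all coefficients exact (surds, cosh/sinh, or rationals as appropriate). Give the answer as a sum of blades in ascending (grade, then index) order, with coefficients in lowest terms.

B^2 = (1/2)^2*(e2 e5)^2 = 1/4*(-1) = -1/4 (a basis 2-blade squares to minus the product of its generators' squares).
B^2 = -1/4 — circular case — the even/odd split gives cos and sin: l = 1/2, alpha*l = -2*pi/3, so exp(alpha B) = cos(-2*pi/3) + (sin(-2*pi/3)/(1/2))*B = -1/2 + (-sqrt(3))*B.
Answer: -1/2 - sqrt(3)/2*e2 e5


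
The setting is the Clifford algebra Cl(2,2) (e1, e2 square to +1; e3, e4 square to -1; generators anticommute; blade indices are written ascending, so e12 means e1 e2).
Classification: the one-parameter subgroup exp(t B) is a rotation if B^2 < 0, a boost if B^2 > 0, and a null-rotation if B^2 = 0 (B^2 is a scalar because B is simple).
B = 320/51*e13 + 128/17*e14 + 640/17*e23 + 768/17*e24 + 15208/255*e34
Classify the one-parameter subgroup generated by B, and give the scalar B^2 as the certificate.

B^2 term by term: the squares give (320/51)^2*(e13)^2 + (128/17)^2*(e14)^2 + (640/17)^2*(e23)^2 + (768/17)^2*(e24)^2 + (15208/255)^2*(e34)^2 = 102400/2601*(+1) + 16384/289*(+1) + 409600/289*(+1) + 589824/289*(+1) + 231283264/65025*(-1) = -64/25 (each basis 2-blade squares to minus the product of its generators' squares); cross terms between blades sharing an index anticommute and cancel; the commuting (index-disjoint) pairs give grade-4 terms 2*c*c'*(blade product), which cancel blade by blade — e1234: -163840/289 + 163840/289 = 0 — confirming B is simple. So B^2 = -64/25.
Answer: rotation, certificate B^2 = -64/25. B^2 = -64/25 is basis-independent, so its sign is the whole story.


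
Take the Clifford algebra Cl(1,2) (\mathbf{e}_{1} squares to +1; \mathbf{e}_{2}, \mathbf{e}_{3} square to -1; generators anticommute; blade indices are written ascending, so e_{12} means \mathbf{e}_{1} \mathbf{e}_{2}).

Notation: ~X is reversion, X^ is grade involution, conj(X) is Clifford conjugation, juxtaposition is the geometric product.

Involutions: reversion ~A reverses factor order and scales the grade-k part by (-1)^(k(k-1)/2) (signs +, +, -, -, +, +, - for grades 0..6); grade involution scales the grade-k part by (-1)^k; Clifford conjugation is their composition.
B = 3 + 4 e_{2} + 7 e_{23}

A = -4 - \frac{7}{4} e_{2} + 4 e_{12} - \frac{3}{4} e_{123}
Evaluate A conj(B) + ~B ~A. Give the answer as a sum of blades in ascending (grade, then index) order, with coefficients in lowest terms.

first term: -19 + \frac{43}{4} e_{1} + \frac{43}{4} e_{2} - \frac{49}{4} e_{3} + 12 e_{12} + 31 e_{13} + 28 e_{23} - \frac{9}{4} e_{123}
second term: -5 - \frac{43}{4} e_{1} - \frac{85}{4} e_{2} + \frac{49}{4} e_{3} - 12 e_{12} + 31 e_{13} + 28 e_{23} + \frac{9}{4} e_{123}
Answer: -24 - \frac{21}{2} e_{2} + 62 e_{13} + 56 e_{23}


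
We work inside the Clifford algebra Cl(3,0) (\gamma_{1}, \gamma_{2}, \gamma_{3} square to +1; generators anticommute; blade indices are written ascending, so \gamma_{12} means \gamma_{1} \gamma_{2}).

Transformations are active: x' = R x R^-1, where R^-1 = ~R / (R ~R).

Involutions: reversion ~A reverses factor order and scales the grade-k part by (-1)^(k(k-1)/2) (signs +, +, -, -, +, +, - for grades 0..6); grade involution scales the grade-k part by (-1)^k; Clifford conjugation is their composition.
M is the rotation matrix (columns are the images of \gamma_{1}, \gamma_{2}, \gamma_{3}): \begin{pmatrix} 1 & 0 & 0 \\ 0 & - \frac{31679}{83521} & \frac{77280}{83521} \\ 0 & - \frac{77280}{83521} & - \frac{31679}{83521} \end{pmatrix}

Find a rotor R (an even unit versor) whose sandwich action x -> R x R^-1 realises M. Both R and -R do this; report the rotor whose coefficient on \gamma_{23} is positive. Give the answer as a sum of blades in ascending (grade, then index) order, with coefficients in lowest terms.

Method: write R = a + b12*\gamma_{12} + b13*\gamma_{13} + b23*\gamma_{23} with a^2 + b12^2 + b13^2 + b23^2 = 1 (so R^-1 = ~R). Expanding the columns R e_j ~R gives tr M = 4a^2 - 1 and, from the antisymmetric part, M21 - M12 = -4a*b12, M13 - M31 = 4a*b13, M32 - M23 = -4a*b23.
Here tr M = \frac{20163}{83521}, so a^2 = (1 + tr M)/4 = \frac{25921}{83521} and a = ±\frac{161}{289}. Taking a = \frac{161}{289}: M21 - M12 = 0, M13 - M31 = 0, M32 - M23 = -\frac{154560}{83521}, giving b12 = 0, b13 = 0, b23 = \frac{240}{289}, i.e. R = \frac{161}{289} + \frac{240}{289} \gamma_{23}.
Its \gamma_{23} coefficient is already positive.
Answer: \frac{161}{289} + \frac{240}{289} \gamma_{23}. Why the constraint matters: R and -R act identically through the sandwich — M has trace \frac{20163}{83521} either way — so only the sign condition on \gamma_{23} picks one of the two preimages.


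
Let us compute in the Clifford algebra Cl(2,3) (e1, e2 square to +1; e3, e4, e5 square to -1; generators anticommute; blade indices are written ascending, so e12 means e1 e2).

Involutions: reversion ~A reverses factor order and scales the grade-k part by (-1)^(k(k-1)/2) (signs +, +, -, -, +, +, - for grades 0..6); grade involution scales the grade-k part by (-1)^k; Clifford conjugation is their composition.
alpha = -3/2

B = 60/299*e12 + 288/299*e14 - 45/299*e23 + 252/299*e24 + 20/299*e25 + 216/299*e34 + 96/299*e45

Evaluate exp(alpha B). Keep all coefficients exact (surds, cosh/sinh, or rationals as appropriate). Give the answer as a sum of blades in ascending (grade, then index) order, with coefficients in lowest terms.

B^2 term by term: the squares give (60/299)^2*(e12)^2 + (288/299)^2*(e14)^2 + (-45/299)^2*(e23)^2 + (252/299)^2*(e24)^2 + (20/299)^2*(e25)^2 + (216/299)^2*(e34)^2 + (96/299)^2*(e45)^2 = 3600/89401*(-1) + 82944/89401*(+1) + 2025/89401*(+1) + 63504/89401*(+1) + 400/89401*(+1) + 46656/89401*(-1) + 9216/89401*(-1) = 1 (each basis 2-blade squares to minus the product of its generators' squares); cross terms between blades sharing an index anticommute and cancel; the commuting (index-disjoint) pairs give grade-4 terms 2*c*c'*(blade product), which cancel blade by blade — e1234: 25920/89401 - 25920/89401 = 0; e1245: 11520/89401 - 11520/89401 = 0; e2345: -8640/89401 + 8640/89401 = 0 — confirming B is simple. So B^2 = 1.
B^2 = 1 — B^2 > 0, so the exponential closes hyperbolically: l = 1, alpha*l = -3/2, so exp(alpha B) = cosh(-3/2) + (sinh(-3/2)/1)*B = cosh(3/2) + (-sinh(3/2))*B.
Answer: cosh(3/2) - 60*sinh(3/2)/299*e12 - 288*sinh(3/2)/299*e14 + 45*sinh(3/2)/299*e23 - 252*sinh(3/2)/299*e24 - 20*sinh(3/2)/299*e25 - 216*sinh(3/2)/299*e34 - 96*sinh(3/2)/299*e45


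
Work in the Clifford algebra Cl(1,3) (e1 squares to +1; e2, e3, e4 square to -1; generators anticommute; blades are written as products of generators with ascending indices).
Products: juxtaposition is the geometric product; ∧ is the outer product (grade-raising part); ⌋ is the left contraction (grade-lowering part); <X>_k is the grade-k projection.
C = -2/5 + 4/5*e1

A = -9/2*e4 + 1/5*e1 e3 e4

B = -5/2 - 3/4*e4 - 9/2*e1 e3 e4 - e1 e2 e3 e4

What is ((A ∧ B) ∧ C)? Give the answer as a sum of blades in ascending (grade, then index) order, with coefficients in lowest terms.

step 1: 45/4*e4 - 1/2*e1 e3 e4
step 2: -9/2*e4 - 9*e1 e4 + 1/5*e1 e3 e4
Answer: -9/2*e4 - 9*e1 e4 + 1/5*e1 e3 e4


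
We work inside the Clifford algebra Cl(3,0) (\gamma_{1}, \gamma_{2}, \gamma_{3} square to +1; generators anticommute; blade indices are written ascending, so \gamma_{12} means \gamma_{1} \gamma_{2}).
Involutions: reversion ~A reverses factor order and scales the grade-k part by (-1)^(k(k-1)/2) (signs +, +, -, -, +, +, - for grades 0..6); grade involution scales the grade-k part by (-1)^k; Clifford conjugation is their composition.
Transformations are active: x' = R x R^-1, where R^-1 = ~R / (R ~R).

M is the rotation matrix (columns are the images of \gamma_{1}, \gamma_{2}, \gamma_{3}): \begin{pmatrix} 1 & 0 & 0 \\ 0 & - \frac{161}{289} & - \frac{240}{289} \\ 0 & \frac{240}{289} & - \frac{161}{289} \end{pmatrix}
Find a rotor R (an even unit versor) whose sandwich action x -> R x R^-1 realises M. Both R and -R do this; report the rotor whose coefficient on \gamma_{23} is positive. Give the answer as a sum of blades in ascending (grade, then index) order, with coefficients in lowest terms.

Method: write R = a + b12*\gamma_{12} + b13*\gamma_{13} + b23*\gamma_{23} with a^2 + b12^2 + b13^2 + b23^2 = 1 (so R^-1 = ~R). Expanding the columns R e_j ~R gives tr M = 4a^2 - 1 and, from the antisymmetric part, M21 - M12 = -4a*b12, M13 - M31 = 4a*b13, M32 - M23 = -4a*b23.
Here tr M = -\frac{33}{289}, so a^2 = (1 + tr M)/4 = \frac{64}{289} and a = ±\frac{8}{17}. Taking a = \frac{8}{17}: M21 - M12 = 0, M13 - M31 = 0, M32 - M23 = \frac{480}{289}, giving b12 = 0, b13 = 0, b23 = -\frac{15}{17}, i.e. R = \frac{8}{17} - \frac{15}{17} \gamma_{23}.
Its \gamma_{23} coefficient is negative, so report the other preimage -R.
Answer: -\frac{8}{17} + \frac{15}{17} \gamma_{23}. Uniqueness: Spin(3) -> SO(3) maps R and -R to the same rotation of trace -\frac{33}{289}; fixing the sign of the \gamma_{23} coefficient removes the ambiguity.


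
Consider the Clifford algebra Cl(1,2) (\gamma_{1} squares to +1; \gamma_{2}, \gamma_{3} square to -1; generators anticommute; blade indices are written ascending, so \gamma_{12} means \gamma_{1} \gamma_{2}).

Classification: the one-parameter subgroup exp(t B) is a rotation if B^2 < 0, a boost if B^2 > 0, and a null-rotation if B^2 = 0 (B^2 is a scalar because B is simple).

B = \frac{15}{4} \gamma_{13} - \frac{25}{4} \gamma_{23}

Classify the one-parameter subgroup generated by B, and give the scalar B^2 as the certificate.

B^2 term by term: the squares give (\frac{15}{4})^2*(\gamma_{13})^2 + (-\frac{25}{4})^2*(\gamma_{23})^2 = \frac{225}{16}*(+1) + \frac{625}{16}*(-1) = -25 (each basis 2-blade squares to minus the product of its generators' squares); cross terms between blades sharing an index anticommute and cancel. So B^2 = -25.
Answer: rotation, certificate B^2 = -25. Key observation: B^2 = -25 is a conjugation invariant, so its sign decides the class regardless of the surface form of B.


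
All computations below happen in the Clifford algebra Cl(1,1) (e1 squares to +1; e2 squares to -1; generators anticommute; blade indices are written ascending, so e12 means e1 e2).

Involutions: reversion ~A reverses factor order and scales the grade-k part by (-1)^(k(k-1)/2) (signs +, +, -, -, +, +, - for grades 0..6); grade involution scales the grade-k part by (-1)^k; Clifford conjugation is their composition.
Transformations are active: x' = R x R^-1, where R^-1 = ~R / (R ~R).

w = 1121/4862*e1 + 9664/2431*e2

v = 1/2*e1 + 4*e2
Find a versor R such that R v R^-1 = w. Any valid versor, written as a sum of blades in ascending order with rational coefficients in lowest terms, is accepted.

Reasoning: v^2 = w^2 = -63/4 since conjugation preserves the quadratic form; R = v + w = 1776/2431*e1 + 19388/2431*e2 is then valid when invertible, keeping its own part and reversing (v - w)/2.
Answer: 1776/2431*e1 + 19388/2431*e2


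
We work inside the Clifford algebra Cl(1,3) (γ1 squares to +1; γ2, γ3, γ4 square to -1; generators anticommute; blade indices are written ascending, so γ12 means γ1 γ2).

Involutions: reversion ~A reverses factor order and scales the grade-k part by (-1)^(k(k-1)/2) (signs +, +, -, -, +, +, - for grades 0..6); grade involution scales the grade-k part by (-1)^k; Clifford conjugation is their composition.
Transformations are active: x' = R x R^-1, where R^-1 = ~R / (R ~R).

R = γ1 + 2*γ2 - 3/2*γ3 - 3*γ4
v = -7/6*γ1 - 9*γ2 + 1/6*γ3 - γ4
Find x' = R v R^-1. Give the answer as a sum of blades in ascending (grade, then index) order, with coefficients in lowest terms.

~R = γ1 + 2*γ2 - 3/2*γ3 - 3*γ4, and R ~R = -57/4, so R^-1 = ~R / (-57/4).
R v = 169/12 - 20/3*γ12 - 19/12*γ13 - 9/2*γ14 - 79/6*γ23 - 29*γ24 + 2*γ34
Answer: -277/342*γ1 + 863/171*γ2 + 319/114*γ3 + 395/57*γ4


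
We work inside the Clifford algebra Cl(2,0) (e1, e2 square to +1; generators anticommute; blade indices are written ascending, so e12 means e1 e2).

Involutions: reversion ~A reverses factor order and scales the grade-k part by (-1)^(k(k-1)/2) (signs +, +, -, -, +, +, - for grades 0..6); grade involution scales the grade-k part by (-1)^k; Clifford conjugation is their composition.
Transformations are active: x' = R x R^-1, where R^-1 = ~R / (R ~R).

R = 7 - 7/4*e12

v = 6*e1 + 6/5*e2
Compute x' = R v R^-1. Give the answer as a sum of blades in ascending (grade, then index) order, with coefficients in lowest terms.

~R = 7 + 7/4*e12, and R ~R = 833/16, so R^-1 = ~R / (833/16).
R v = 399/10*e1 + 189/10*e2
Answer: 402/85*e1 + 66/17*e2


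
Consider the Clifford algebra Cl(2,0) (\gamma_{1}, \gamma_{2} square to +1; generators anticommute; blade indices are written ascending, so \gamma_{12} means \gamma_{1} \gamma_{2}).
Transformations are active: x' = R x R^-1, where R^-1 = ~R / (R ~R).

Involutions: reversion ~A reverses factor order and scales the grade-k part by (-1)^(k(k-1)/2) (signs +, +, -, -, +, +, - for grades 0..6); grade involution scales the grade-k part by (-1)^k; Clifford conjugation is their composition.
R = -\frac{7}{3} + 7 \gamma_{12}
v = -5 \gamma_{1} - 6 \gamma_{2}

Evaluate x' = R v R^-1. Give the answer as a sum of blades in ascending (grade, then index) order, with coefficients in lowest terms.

~R = -\frac{7}{3} - 7 \gamma_{12}, and R ~R = \frac{490}{9}, so R^-1 = ~R / (\frac{490}{9}).
R v = -\frac{91}{3} \gamma_{1} + 49 \gamma_{2}
Answer: \frac{38}{5} \gamma_{1} + \frac{9}{5} \gamma_{2}


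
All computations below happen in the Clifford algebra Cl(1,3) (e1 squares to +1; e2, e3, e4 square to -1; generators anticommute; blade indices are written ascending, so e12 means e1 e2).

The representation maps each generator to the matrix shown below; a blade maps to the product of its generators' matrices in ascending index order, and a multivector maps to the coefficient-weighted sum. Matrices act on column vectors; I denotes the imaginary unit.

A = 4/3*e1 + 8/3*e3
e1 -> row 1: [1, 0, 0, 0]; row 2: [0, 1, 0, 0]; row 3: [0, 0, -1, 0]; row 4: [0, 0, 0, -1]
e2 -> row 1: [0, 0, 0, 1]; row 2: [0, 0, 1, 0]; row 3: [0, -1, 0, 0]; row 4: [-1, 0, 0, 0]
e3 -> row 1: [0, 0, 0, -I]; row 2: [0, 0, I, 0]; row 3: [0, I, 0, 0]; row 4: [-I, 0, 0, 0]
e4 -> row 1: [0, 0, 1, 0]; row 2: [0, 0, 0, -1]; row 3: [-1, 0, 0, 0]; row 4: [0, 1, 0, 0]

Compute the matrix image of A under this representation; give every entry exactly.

M = (4/3)*rho(e1) + (8/3)*rho(e3), summed entrywise:
Answer: row 1: [4/3, 0, 0, -8*I/3]; row 2: [0, 4/3, 8*I/3, 0]; row 3: [0, 8*I/3, -4/3, 0]; row 4: [-8*I/3, 0, 0, -4/3]


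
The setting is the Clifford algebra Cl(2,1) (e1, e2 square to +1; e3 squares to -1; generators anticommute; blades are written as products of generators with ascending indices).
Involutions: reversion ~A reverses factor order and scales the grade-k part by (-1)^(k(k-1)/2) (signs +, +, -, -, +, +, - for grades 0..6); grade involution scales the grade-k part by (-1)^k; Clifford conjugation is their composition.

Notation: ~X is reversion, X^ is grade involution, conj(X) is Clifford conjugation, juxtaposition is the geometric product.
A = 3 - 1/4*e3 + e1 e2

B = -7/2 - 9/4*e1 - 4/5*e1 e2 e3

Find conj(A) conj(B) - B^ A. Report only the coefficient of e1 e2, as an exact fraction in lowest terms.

first term: -21/2 + 27/4*e1 + 9/4*e2 - 67/40*e3 + 37/10*e1 e2 - 9/16*e1 e3 - 12/5*e1 e2 e3
second term: -21/2 + 27/4*e1 + 9/4*e2 + 3/40*e3 - 33/10*e1 e2 - 9/16*e1 e3 + 12/5*e1 e2 e3
Answer: 7


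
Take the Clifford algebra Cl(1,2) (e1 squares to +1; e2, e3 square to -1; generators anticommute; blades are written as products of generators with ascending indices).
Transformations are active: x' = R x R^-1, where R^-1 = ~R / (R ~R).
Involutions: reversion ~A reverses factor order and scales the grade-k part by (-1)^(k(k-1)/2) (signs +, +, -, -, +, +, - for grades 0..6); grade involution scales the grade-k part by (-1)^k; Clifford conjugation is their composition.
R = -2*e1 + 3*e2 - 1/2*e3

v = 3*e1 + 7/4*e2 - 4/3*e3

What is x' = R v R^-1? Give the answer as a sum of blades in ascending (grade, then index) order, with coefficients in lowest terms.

~R = -2*e1 + 3*e2 - 1/2*e3, and R ~R = -21/4, so R^-1 = ~R / (-21/4).
R v = -143/12 - 25/2*e1 e2 + 25/6*e1 e3 - 25/8*e2 e3
Answer: -761/63*e1 + 997/84*e2 - 59/63*e3


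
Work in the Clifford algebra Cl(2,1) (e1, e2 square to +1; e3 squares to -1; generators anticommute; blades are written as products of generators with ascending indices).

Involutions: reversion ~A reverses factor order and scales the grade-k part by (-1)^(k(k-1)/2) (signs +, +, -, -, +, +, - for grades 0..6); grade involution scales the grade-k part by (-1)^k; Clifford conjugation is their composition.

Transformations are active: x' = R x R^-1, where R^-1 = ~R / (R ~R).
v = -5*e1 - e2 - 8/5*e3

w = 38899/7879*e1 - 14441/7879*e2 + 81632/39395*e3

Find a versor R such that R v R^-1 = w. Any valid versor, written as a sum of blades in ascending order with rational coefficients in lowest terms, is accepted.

Key observation: q(v) = q(w) = 586/25 (sandwiches preserve the norm), so R = v + w = -496/7879*e1 - 22320/7879*e2 + 3720/7879*e3 works whenever it is invertible — the component of v along it is kept and (v - w)/2 reverses, sending v to w.
Answer: -496/7879*e1 - 22320/7879*e2 + 3720/7879*e3


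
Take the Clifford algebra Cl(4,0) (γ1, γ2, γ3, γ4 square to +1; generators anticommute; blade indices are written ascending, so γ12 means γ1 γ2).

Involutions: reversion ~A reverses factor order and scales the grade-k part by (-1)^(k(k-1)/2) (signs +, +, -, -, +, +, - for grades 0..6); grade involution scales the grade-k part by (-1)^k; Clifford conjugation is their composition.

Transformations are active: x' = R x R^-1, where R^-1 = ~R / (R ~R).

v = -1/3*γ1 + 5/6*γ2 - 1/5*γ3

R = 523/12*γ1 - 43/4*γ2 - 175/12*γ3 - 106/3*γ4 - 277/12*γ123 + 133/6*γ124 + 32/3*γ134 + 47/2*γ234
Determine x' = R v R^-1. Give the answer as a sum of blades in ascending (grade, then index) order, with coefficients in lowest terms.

~R = 523/12*γ1 - 43/4*γ2 - 175/12*γ3 - 106/3*γ4 + 277/12*γ123 - 133/6*γ124 - 32/3*γ134 - 47/2*γ234, and R ~R = 61997/12, so R^-1 = ~R / (61997/12).
R v = -1481/72 + 13447/360*γ12 + 679/120*γ13 - 1687/60*γ14 + 7919/360*γ23 + 1204/45*γ24 + 1613/180*γ34 + 952/45*γ1234
Answer: 5513/97890*γ1 - 6108/16315*γ2 - 473/3263*γ3 + 40397/48945*γ4


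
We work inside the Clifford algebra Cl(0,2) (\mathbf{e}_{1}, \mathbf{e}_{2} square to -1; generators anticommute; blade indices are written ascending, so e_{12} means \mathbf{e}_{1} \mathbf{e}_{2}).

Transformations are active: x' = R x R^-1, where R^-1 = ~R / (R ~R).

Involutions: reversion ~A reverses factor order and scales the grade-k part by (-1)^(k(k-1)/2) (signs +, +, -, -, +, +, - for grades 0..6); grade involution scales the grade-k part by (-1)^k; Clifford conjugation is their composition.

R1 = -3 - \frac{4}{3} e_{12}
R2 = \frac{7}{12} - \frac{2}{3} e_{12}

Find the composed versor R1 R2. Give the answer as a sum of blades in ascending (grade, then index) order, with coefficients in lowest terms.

Distribute over the terms of R1 (each basis-blade product reordered to ascending indices, repeated generators contracted through their squares):
(-3) R2 = -\frac{7}{4} + 2 e_{12}
(-\frac{4}{3} e_{12}) R2 = -\frac{8}{9} - \frac{7}{9} e_{12}
Summing the partial products and collecting blades:
Answer: -\frac{95}{36} + \frac{11}{9} e_{12}


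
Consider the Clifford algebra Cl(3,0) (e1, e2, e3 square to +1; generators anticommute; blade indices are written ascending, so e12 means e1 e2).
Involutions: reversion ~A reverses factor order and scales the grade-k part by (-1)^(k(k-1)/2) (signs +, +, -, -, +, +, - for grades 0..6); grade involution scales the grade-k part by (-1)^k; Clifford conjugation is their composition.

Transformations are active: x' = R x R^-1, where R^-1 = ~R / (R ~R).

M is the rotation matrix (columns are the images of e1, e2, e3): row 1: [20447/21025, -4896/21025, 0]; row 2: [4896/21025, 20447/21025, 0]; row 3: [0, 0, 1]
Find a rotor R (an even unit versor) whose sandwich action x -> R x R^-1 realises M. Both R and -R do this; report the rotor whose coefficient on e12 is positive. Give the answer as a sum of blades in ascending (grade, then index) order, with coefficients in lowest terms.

Method: write R = a + b12*e12 + b13*e13 + b23*e23 with a^2 + b12^2 + b13^2 + b23^2 = 1 (so R^-1 = ~R). Expanding the columns R e_j ~R gives tr M = 4a^2 - 1 and, from the antisymmetric part, M21 - M12 = -4a*b12, M13 - M31 = 4a*b13, M32 - M23 = -4a*b23.
Here tr M = 61919/21025, so a^2 = (1 + tr M)/4 = 20736/21025 and a = ±144/145. Taking a = 144/145: M21 - M12 = 9792/21025, M13 - M31 = 0, M32 - M23 = 0, giving b12 = -17/145, b13 = 0, b23 = 0, i.e. R = 144/145 - 17/145*e12.
Its e12 coefficient is negative, so report the other preimage -R.
Answer: -144/145 + 17/145*e12. Why the constraint matters: R and -R act identically through the sandwich — M has trace 61919/21025 either way — so only the sign condition on e12 picks one of the two preimages.


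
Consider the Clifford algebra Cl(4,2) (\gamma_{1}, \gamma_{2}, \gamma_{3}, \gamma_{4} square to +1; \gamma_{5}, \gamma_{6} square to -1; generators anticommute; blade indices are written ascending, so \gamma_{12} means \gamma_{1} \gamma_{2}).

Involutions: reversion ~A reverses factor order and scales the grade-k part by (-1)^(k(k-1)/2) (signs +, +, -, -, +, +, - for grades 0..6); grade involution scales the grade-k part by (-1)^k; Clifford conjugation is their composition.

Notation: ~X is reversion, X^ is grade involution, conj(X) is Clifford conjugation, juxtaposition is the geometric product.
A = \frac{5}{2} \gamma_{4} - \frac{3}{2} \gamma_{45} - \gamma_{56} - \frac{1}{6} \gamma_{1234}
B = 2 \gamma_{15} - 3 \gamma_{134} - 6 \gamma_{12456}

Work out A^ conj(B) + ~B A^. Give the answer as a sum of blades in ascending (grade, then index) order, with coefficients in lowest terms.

first term: \frac{1}{2} \gamma_{2} + \frac{15}{2} \gamma_{13} - 3 \gamma_{14} + 2 \gamma_{16} + 6 \gamma_{124} - 9 \gamma_{126} - \frac{9}{2} \gamma_{135} - 5 \gamma_{145} + \gamma_{356} - 15 \gamma_{1256} - \frac{1}{3} \gamma_{2345} + 3 \gamma_{13456}
second term: \frac{1}{2} \gamma_{2} - \frac{15}{2} \gamma_{13} + 3 \gamma_{14} - 2 \gamma_{16} - 6 \gamma_{124} + 9 \gamma_{126} - \frac{9}{2} \gamma_{135} - 5 \gamma_{145} + \gamma_{356} + 15 \gamma_{1256} + \frac{1}{3} \gamma_{2345} - 3 \gamma_{13456}
Answer: \gamma_{2} - 9 \gamma_{135} - 10 \gamma_{145} + 2 \gamma_{356}


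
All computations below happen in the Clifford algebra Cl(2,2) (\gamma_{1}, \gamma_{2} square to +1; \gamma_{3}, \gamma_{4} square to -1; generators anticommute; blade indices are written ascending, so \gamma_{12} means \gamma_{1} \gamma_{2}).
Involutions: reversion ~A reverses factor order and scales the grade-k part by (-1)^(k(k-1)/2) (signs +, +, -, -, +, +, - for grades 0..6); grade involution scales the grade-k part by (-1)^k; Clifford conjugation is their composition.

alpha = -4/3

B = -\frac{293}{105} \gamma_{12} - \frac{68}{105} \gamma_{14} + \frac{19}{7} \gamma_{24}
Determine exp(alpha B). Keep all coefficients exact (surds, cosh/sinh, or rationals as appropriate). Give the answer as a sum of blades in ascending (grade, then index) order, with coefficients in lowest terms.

B^2 term by term: the squares give (-\frac{293}{105})^2*(\gamma_{12})^2 + (-\frac{68}{105})^2*(\gamma_{14})^2 + (\frac{19}{7})^2*(\gamma_{24})^2 = \frac{85849}{11025}*(-1) + \frac{4624}{11025}*(+1) + \frac{361}{49}*(+1) = 0 (each basis 2-blade squares to minus the product of its generators' squares); cross terms between blades sharing an index anticommute and cancel. So B^2 = 0.
B^2 = 0, hence only two terms survive: exp(alpha B) = 1 + alpha B (parabolic case).
Answer: 1 + \frac{1172}{315} \gamma_{12} + \frac{272}{315} \gamma_{14} - \frac{76}{21} \gamma_{24}
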